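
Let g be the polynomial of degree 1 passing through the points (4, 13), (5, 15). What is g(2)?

Using the Lagrange interpolation formula with nodes 4, 5:
  L_0(x) = (x - 5) / -1
  L_1(x) = (x - 4) / 1
Then g(x) = 13·L_0(x) + 15·L_1(x).
Expanding and collecting terms gives g(x) = 2x + 5.
Evaluating at x = 2: g(2) = 9.

9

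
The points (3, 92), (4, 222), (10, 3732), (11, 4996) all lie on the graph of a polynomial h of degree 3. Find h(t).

h(t) = 4t^3 - 3t^2 + 3t + 2

Write h(t) = at^3 + bt^2 + ct + d. Substituting each data point gives a linear system:
  27a + 9b + 3c + d = 92
  64a + 16b + 4c + d = 222
  1000a + 100b + 10c + d = 3732
  1331a + 121b + 11c + d = 4996
Solving the system yields a = 4, b = -3, c = 3, d = 2.
So h(t) = 4t^3 - 3t^2 + 3t + 2.
Check: h(11) = 4996. ✓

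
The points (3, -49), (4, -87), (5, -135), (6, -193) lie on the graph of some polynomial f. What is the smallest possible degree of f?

Forward differences of the values at x = 3, 4, 5, 6:
  f  : -49  -87  -135  -193
  Δ  : -38  -48  -58
  Δ^2: -10  -10
  Δ^3: 0
The second differences are constant (-10) and nonzero, while all higher differences vanish, so the minimal degree is 2.

2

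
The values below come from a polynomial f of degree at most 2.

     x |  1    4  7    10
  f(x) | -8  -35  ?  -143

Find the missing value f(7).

On equispaced nodes a degree-2 polynomial has vanishing third forward difference, so
  - f(1) + 3·f(4) - 3·f(7) + f(10) = 0.
Substituting the known values and solving for f(7):
  -3·f(7) = 240
  f(7) = -80.

-80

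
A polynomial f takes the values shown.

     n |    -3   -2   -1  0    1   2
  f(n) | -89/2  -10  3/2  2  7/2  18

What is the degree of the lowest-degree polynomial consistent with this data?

Forward differences of the values at n = -3, -2, -1, 0, 1, 2:
  f  : -89/2  -10  3/2  2  7/2  18
  Δ  : 69/2  23/2  1/2  3/2  29/2
  Δ^2: -23  -11  1  13
  Δ^3: 12  12  12
  Δ^4: 0  0
  Δ^5: 0
The third differences are constant (12) and nonzero, while all higher differences vanish, so the minimal degree is 3.

3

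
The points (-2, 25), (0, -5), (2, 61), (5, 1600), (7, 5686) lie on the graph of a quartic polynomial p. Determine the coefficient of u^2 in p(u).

4

Write p(u) = au^4 + bu^3 + cu^2 + du + e. Substituting each data point gives a linear system:
  16a - 8b + 4c - 2d + e = 25
  e = -5
  16a + 8b + 4c + 2d + e = 61
  625a + 125b + 25c + 5d + e = 1600
  2401a + 343b + 49c + 7d + e = 5686
Solving the system yields a = 2, b = 2, c = 4, d = 1, e = -5.
So p(u) = 2u⁴ + 2u³ + 4u² + u - 5.
The coefficient of u^2 is 4.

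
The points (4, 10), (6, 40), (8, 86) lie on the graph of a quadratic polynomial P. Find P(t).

Write P(t) = at^2 + bt + c. Substituting each data point gives a linear system:
  16a + 4b + c = 10
  36a + 6b + c = 40
  64a + 8b + c = 86
Solving the system yields a = 2, b = -5, c = -2.
So P(t) = 2t² - 5t - 2.
Check: P(8) = 86. ✓

P(t) = 2t^2 - 5t - 2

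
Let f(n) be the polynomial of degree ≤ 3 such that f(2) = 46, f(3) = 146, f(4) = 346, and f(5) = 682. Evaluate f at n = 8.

Using the Lagrange interpolation formula with nodes 2, 3, 4, 5:
  L_0(n) = (n - 3)(n - 4)(n - 5) / -6
  L_1(n) = (n - 2)(n - 4)(n - 5) / 2
  L_2(n) = (n - 2)(n - 3)(n - 5) / -2
  L_3(n) = (n - 2)(n - 3)(n - 4) / 6
Then f(n) = 46·L_0(n) + 146·L_1(n) + 346·L_2(n) + 682·L_3(n).
Expanding and collecting terms gives f(n) = 6n^3 - 4n^2 + 6n + 2.
Evaluating at n = 8: f(8) = 2866.

2866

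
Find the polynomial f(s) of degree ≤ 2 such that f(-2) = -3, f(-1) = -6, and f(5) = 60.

f(s) = 2s^2 + 3s - 5

Write f(s) = as^2 + bs + c. Substituting each data point gives a linear system:
  4a - 2b + c = -3
  a - b + c = -6
  25a + 5b + c = 60
Solving the system yields a = 2, b = 3, c = -5.
So f(s) = 2s^2 + 3s - 5.
Check: f(-2) = -3. ✓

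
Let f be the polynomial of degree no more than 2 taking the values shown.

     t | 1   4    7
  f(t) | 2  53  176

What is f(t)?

Using the Lagrange interpolation formula with nodes 1, 4, 7:
  L_0(t) = (t - 4)(t - 7) / 18
  L_1(t) = (t - 1)(t - 7) / -9
  L_2(t) = (t - 1)(t - 4) / 18
Then f(t) = 2·L_0(t) + 53·L_1(t) + 176·L_2(t).
Expanding and collecting terms gives f(t) = 4t² - 3t + 1.
Check: f(7) = 176. ✓

f(t) = 4t^2 - 3t + 1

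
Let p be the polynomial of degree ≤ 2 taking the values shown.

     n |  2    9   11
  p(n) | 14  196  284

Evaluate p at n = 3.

28

Using the Lagrange interpolation formula with nodes 2, 9, 11:
  L_0(n) = (n - 9)(n - 11) / 63
  L_1(n) = (n - 2)(n - 11) / -14
  L_2(n) = (n - 2)(n - 9) / 18
Then p(n) = 14·L_0(n) + 196·L_1(n) + 284·L_2(n).
Expanding and collecting terms gives p(n) = 2n^2 + 4n - 2.
Evaluating at n = 3: p(3) = 28.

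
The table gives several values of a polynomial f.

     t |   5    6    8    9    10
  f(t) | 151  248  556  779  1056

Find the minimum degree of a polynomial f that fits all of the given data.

Divided differences on the nodes 5, 6, 8, 9, 10:
  order 0: 151  248  556  779  1056
  order 1: 97  154  223  277
  order 2: 19  23  27
  order 3: 1  1
  order 4: 0
The order-3 divided differences are all 1 (nonzero) and every higher order vanishes, so the data lies on a polynomial of degree exactly 3.

3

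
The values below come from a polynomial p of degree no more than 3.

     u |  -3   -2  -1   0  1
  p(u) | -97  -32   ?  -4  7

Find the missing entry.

-9

On equispaced nodes a degree-3 polynomial has vanishing fourth forward difference, so
  p(-3) - 4·p(-2) + 6·p(-1) - 4·p(0) + p(1) = 0.
Substituting the known values and solving for p(-1):
  6·p(-1) = -54
  p(-1) = -9.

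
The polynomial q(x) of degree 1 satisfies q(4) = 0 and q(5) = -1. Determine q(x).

q(x) = -x + 4

Write q(x) = ax + b. Substituting each data point gives a linear system:
  4a + b = 0
  5a + b = -1
Solving the system yields a = -1, b = 4.
So q(x) = -x + 4.
Check: q(4) = 0. ✓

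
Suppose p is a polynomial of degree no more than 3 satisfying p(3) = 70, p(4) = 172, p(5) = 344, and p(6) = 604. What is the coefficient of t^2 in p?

Write p(t) = at^3 + bt^2 + ct + d. Substituting each data point gives a linear system:
  27a + 9b + 3c + d = 70
  64a + 16b + 4c + d = 172
  125a + 25b + 5c + d = 344
  216a + 36b + 6c + d = 604
Solving the system yields a = 3, b = -1, c = -2, d = 4.
So p(t) = 3t^3 - t^2 - 2t + 4.
The coefficient of t^2 is -1.

-1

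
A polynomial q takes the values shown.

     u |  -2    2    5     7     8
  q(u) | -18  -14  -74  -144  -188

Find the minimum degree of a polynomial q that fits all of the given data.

2

Divided differences on the nodes -2, 2, 5, 7, 8:
  order 0: -18  -14  -74  -144  -188
  order 1: 1  -20  -35  -44
  order 2: -3  -3  -3
  order 3: 0  0
  order 4: 0
The order-2 divided differences are all -3 (nonzero) and every higher order vanishes, so the data lies on a polynomial of degree exactly 2.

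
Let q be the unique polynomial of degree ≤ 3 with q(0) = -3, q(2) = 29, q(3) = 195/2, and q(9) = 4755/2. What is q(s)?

Write q(s) = as^3 + bs^2 + cs + d. Substituting each data point gives a linear system:
  d = -3
  8a + 4b + 2c + d = 29
  27a + 9b + 3c + d = 195/2
  729a + 81b + 9c + d = 4755/2
Solving the system yields a = 3, b = 5/2, c = -1, d = -3.
So q(s) = 3s^3 + (5/2)s^2 - s - 3.
Check: q(0) = -3. ✓

q(s) = 3s^3 + (5/2)s^2 - s - 3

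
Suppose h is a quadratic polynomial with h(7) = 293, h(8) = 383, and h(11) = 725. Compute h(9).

Write h(s) = as^2 + bs + c. Substituting each data point gives a linear system:
  49a + 7b + c = 293
  64a + 8b + c = 383
  121a + 11b + c = 725
Solving the system yields a = 6, b = 0, c = -1.
So h(s) = 6s^2 - 1.
Then h(9) = 485.

485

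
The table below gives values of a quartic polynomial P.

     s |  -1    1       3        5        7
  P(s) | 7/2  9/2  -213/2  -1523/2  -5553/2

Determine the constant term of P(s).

Write P(s) = as^4 + bs^3 + cs^2 + ds + e. Substituting each data point gives a linear system:
  a - b + c - d + e = 7/2
  a + b + c + d + e = 9/2
  81a + 27b + 9c + 3d + e = -213/2
  625a + 125b + 25c + 5d + e = -1523/2
  2401a + 343b + 49c + 7d + e = -5553/2
Solving the system yields a = -1, b = -1, c = -1, d = 3/2, e = 6.
So P(s) = -s⁴ - s³ - s² + (3/2)s + 6.
The constant term is 6.

6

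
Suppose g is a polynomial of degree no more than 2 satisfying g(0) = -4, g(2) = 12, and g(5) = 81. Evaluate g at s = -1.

-3

Write g(s) = as^2 + bs + c. Substituting each data point gives a linear system:
  c = -4
  4a + 2b + c = 12
  25a + 5b + c = 81
Solving the system yields a = 3, b = 2, c = -4.
So g(s) = 3s^2 + 2s - 4.
Then g(-1) = -3.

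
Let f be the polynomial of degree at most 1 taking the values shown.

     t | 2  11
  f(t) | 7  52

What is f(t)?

Write f(t) = at + b. Substituting each data point gives a linear system:
  2a + b = 7
  11a + b = 52
Solving the system yields a = 5, b = -3.
So f(t) = 5t - 3.
Check: f(11) = 52. ✓

f(t) = 5t - 3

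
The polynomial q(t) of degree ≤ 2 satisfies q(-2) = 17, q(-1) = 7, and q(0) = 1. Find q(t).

Write q(t) = at^2 + bt + c. Substituting each data point gives a linear system:
  4a - 2b + c = 17
  a - b + c = 7
  c = 1
Solving the system yields a = 2, b = -4, c = 1.
So q(t) = 2t^2 - 4t + 1.
Check: q(-1) = 7. ✓

q(t) = 2t^2 - 4t + 1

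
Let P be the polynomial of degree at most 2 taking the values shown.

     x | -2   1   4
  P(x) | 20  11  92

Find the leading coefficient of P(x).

Write P(x) = ax^2 + bx + c. Substituting each data point gives a linear system:
  4a - 2b + c = 20
  a + b + c = 11
  16a + 4b + c = 92
Solving the system yields a = 5, b = 2, c = 4.
So P(x) = 5x^2 + 2x + 4.
The leading coefficient is 5.

5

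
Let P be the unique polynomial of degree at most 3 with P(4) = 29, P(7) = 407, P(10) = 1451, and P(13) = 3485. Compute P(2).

-13

Forward differences of the values at s = 4, 7, 10, 13:
  P  : 29  407  1451  3485
  Δ  : 378  1044  2034
  Δ^2: 666  990
  Δ^3: 324
The third differences are constant, confirming degree 3.
Interpolating (Newton forward form) and evaluating at s = 2 gives P(2) = -13.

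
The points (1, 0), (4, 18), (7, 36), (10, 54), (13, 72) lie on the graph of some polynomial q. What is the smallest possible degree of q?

1

Forward differences of the values at t = 1, 4, 7, 10, 13:
  q  : 0  18  36  54  72
  Δ  : 18  18  18  18
  Δ^2: 0  0  0
  Δ^3: 0  0
  Δ^4: 0
The first differences are constant (18) and nonzero, while all higher differences vanish, so the minimal degree is 1.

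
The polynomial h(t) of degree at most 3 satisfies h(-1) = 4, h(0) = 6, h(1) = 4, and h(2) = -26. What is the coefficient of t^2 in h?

-2

Write h(t) = at^3 + bt^2 + ct + d. Substituting each data point gives a linear system:
  -a + b - c + d = 4
  d = 6
  a + b + c + d = 4
  8a + 4b + 2c + d = -26
Solving the system yields a = -4, b = -2, c = 4, d = 6.
So h(t) = -4t^3 - 2t^2 + 4t + 6.
The coefficient of t^2 is -2.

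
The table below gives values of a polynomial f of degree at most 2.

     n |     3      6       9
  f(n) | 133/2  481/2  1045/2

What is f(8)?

833/2

Write f(n) = an^2 + bn + c. Substituting each data point gives a linear system:
  9a + 3b + c = 133/2
  36a + 6b + c = 481/2
  81a + 9b + c = 1045/2
Solving the system yields a = 6, b = 4, c = 1/2.
So f(n) = 6n² + 4n + 1/2.
Then f(8) = 833/2.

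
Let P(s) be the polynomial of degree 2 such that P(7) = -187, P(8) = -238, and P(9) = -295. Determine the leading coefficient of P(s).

Write P(s) = as^2 + bs + c. Substituting each data point gives a linear system:
  49a + 7b + c = -187
  64a + 8b + c = -238
  81a + 9b + c = -295
Solving the system yields a = -3, b = -6, c = 2.
So P(s) = -3s² - 6s + 2.
The leading coefficient is -3.

-3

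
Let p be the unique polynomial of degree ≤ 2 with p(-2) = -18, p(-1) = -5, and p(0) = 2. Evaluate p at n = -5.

Forward differences of the values at n = -2, -1, 0:
  p  : -18  -5  2
  Δ  : 13  7
  Δ^2: -6
The second differences are constant, confirming degree 2.
Interpolating (Newton forward form) and evaluating at n = -5 gives p(-5) = -93.

-93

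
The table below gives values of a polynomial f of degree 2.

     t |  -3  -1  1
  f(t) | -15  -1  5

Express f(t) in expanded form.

Using the Lagrange interpolation formula with nodes -3, -1, 1:
  L_0(t) = (t + 1)(t - 1) / 8
  L_1(t) = (t + 3)(t - 1) / -4
  L_2(t) = (t + 3)(t + 1) / 8
Then f(t) = -15·L_0(t) - 1·L_1(t) + 5·L_2(t).
Expanding and collecting terms gives f(t) = -t^2 + 3t + 3.
Check: f(-1) = -1. ✓

f(t) = -t^2 + 3t + 3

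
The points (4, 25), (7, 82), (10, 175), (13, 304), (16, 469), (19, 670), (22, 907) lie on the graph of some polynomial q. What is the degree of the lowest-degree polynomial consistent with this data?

Forward differences of the values at t = 4, 7, 10, 13, 16, 19, 22:
  q  : 25  82  175  304  469  670  907
  Δ  : 57  93  129  165  201  237
  Δ^2: 36  36  36  36  36
  Δ^3: 0  0  0  0
  Δ^4: 0  0  0
  Δ^5: 0  0
  Δ^6: 0
The second differences are constant (36) and nonzero, while all higher differences vanish, so the minimal degree is 2.

2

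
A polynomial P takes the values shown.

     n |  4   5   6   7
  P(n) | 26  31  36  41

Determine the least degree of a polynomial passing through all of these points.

1

Divided differences on the nodes 4, 5, 6, 7:
  order 0: 26  31  36  41
  order 1: 5  5  5
  order 2: 0  0
  order 3: 0
The order-1 divided differences are all 5 (nonzero) and every higher order vanishes, so the data lies on a polynomial of degree exactly 1.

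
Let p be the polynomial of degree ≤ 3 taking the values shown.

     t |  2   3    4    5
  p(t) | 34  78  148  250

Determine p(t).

Write p(t) = at^3 + bt^2 + ct + d. Substituting each data point gives a linear system:
  8a + 4b + 2c + d = 34
  27a + 9b + 3c + d = 78
  64a + 16b + 4c + d = 148
  125a + 25b + 5c + d = 250
Solving the system yields a = 1, b = 4, c = 5, d = 0.
So p(t) = t^3 + 4t^2 + 5t.
Check: p(2) = 34. ✓

p(t) = t^3 + 4t^2 + 5t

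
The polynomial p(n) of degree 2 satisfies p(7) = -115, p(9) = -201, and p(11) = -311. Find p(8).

-155

Write p(n) = an^2 + bn + c. Substituting each data point gives a linear system:
  49a + 7b + c = -115
  81a + 9b + c = -201
  121a + 11b + c = -311
Solving the system yields a = -3, b = 5, c = -3.
So p(n) = -3n^2 + 5n - 3.
Then p(8) = -155.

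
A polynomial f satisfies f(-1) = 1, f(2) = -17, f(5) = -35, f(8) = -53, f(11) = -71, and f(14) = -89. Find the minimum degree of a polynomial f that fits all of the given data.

Forward differences of the values at t = -1, 2, 5, 8, 11, 14:
  f  : 1  -17  -35  -53  -71  -89
  Δ  : -18  -18  -18  -18  -18
  Δ^2: 0  0  0  0
  Δ^3: 0  0  0
  Δ^4: 0  0
  Δ^5: 0
The first differences are constant (-18) and nonzero, while all higher differences vanish, so the minimal degree is 1.

1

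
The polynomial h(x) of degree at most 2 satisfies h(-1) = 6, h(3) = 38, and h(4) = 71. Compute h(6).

Using the Lagrange interpolation formula with nodes -1, 3, 4:
  L_0(x) = (x - 3)(x - 4) / 20
  L_1(x) = (x + 1)(x - 4) / -4
  L_2(x) = (x + 1)(x - 3) / 5
Then h(x) = 6·L_0(x) + 38·L_1(x) + 71·L_2(x).
Expanding and collecting terms gives h(x) = 5x^2 - 2x - 1.
Evaluating at x = 6: h(6) = 167.

167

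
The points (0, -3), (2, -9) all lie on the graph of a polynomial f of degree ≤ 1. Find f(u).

Using the Lagrange interpolation formula with nodes 0, 2:
  L_0(u) = (u - 2) / -2
  L_1(u) = u / 2
Then f(u) = -3·L_0(u) - 9·L_1(u).
Expanding and collecting terms gives f(u) = -3u - 3.
Check: f(2) = -9. ✓

f(u) = -3u - 3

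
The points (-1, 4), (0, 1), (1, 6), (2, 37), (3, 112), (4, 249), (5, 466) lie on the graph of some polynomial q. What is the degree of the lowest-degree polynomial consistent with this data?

Forward differences of the values at n = -1, 0, 1, 2, 3, 4, 5:
  q  : 4  1  6  37  112  249  466
  Δ  : -3  5  31  75  137  217
  Δ^2: 8  26  44  62  80
  Δ^3: 18  18  18  18
  Δ^4: 0  0  0
  Δ^5: 0  0
  Δ^6: 0
The third differences are constant (18) and nonzero, while all higher differences vanish, so the minimal degree is 3.

3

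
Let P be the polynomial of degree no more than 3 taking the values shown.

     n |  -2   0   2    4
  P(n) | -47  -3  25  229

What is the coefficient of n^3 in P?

Write P(n) = an^3 + bn^2 + cn + d. Substituting each data point gives a linear system:
  -8a + 4b - 2c + d = -47
  d = -3
  8a + 4b + 2c + d = 25
  64a + 16b + 4c + d = 229
Solving the system yields a = 4, b = -2, c = 2, d = -3.
So P(n) = 4n^3 - 2n^2 + 2n - 3.
The leading coefficient is 4.

4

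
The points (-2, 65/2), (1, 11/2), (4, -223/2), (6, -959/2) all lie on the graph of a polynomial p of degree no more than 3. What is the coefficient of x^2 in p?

4

Write p(x) = ax^3 + bx^2 + cx + d. Substituting each data point gives a linear system:
  -8a + 4b - 2c + d = 65/2
  a + b + c + d = 11/2
  64a + 16b + 4c + d = -223/2
  216a + 36b + 6c + d = -959/2
Solving the system yields a = -3, b = 4, c = 4, d = 1/2.
So p(x) = -3x³ + 4x² + 4x + 1/2.
The coefficient of x^2 is 4.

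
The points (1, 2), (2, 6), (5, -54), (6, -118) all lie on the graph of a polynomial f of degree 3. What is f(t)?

f(t) = -t^3 + 2t^2 + 5t - 4

Using the Lagrange interpolation formula with nodes 1, 2, 5, 6:
  L_0(t) = (t - 2)(t - 5)(t - 6) / -20
  L_1(t) = (t - 1)(t - 5)(t - 6) / 12
  L_2(t) = (t - 1)(t - 2)(t - 6) / -12
  L_3(t) = (t - 1)(t - 2)(t - 5) / 20
Then f(t) = 2·L_0(t) + 6·L_1(t) - 54·L_2(t) - 118·L_3(t).
Expanding and collecting terms gives f(t) = -t³ + 2t² + 5t - 4.
Check: f(5) = -54. ✓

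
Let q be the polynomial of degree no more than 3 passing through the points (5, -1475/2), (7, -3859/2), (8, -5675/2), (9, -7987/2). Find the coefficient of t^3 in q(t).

-5

Write q(t) = at^3 + bt^2 + ct + d. Substituting each data point gives a linear system:
  125a + 25b + 5c + d = -1475/2
  343a + 49b + 7c + d = -3859/2
  512a + 64b + 8c + d = -5675/2
  729a + 81b + 9c + d = -7987/2
Solving the system yields a = -5, b = -4, c = -3, d = 5/2.
So q(t) = -5t³ - 4t² - 3t + 5/2.
The leading coefficient is -5.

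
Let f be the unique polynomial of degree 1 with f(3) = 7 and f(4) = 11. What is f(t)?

f(t) = 4t - 5

Using the Lagrange interpolation formula with nodes 3, 4:
  L_0(t) = (t - 4) / -1
  L_1(t) = (t - 3) / 1
Then f(t) = 7·L_0(t) + 11·L_1(t).
Expanding and collecting terms gives f(t) = 4t - 5.
Check: f(3) = 7. ✓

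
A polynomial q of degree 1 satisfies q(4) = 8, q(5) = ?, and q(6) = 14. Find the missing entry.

The 2 known points determine the degree-1 polynomial uniquely.
Write q(t) = at + b. Substituting each data point gives a linear system:
  4a + b = 8
  6a + b = 14
Solving the system yields a = 3, b = -4.
So q(t) = 3t - 4.
Then q(5) = 11.

11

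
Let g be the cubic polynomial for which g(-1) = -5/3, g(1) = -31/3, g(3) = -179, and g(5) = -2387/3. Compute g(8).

-9572/3

Write g(u) = au^3 + bu^2 + cu + d. Substituting each data point gives a linear system:
  -a + b - c + d = -5/3
  a + b + c + d = -31/3
  27a + 9b + 3c + d = -179
  125a + 25b + 5c + d = -2387/3
Solving the system yields a = -6, b = -2, c = 5/3, d = -4.
So g(u) = -6u^3 - 2u^2 + (5/3)u - 4.
Then g(8) = -9572/3.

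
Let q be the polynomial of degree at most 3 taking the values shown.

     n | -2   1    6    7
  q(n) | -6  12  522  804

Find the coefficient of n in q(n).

2

Write q(n) = an^3 + bn^2 + cn + d. Substituting each data point gives a linear system:
  -8a + 4b - 2c + d = -6
  a + b + c + d = 12
  216a + 36b + 6c + d = 522
  343a + 49b + 7c + d = 804
Solving the system yields a = 2, b = 2, c = 2, d = 6.
So q(n) = 2n^3 + 2n^2 + 2n + 6.
The coefficient of n is 2.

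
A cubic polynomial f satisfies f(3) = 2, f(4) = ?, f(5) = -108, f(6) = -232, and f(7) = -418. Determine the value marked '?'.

The 4 known points determine the degree-3 polynomial uniquely.
Write f(x) = ax^3 + bx^2 + cx + d. Substituting each data point gives a linear system:
  27a + 9b + 3c + d = 2
  125a + 25b + 5c + d = -108
  216a + 36b + 6c + d = -232
  343a + 49b + 7c + d = -418
Solving the system yields a = -2, b = 5, c = 3, d = 2.
So f(x) = -2x^3 + 5x^2 + 3x + 2.
Then f(4) = -34.

-34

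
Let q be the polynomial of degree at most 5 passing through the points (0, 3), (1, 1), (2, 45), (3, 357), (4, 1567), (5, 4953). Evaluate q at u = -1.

-3

Forward differences of the values at u = 0, 1, 2, 3, 4, 5:
  q  : 3  1  45  357  1567  4953
  Δ  : -2  44  312  1210  3386
  Δ^2: 46  268  898  2176
  Δ^3: 222  630  1278
  Δ^4: 408  648
  Δ^5: 240
The fifth differences are constant, confirming degree 5.
Interpolating (Newton forward form) and evaluating at u = -1 gives q(-1) = -3.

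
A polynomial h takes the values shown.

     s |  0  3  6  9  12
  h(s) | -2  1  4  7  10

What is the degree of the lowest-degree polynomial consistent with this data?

Forward differences of the values at s = 0, 3, 6, 9, 12:
  h  : -2  1  4  7  10
  Δ  : 3  3  3  3
  Δ^2: 0  0  0
  Δ^3: 0  0
  Δ^4: 0
The first differences are constant (3) and nonzero, while all higher differences vanish, so the minimal degree is 1.

1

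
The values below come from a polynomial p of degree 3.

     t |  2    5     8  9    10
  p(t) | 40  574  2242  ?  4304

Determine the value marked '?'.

3162

The 4 known points determine the degree-3 polynomial uniquely.
Write p(t) = at^3 + bt^2 + ct + d. Substituting each data point gives a linear system:
  8a + 4b + 2c + d = 40
  125a + 25b + 5c + d = 574
  512a + 64b + 8c + d = 2242
  1000a + 100b + 10c + d = 4304
Solving the system yields a = 4, b = 3, c = 1, d = -6.
So p(t) = 4t³ + 3t² + t - 6.
Then p(9) = 3162.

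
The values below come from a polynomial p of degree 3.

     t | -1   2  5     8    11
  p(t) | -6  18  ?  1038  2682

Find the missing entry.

On equispaced nodes a degree-3 polynomial has vanishing fourth forward difference, so
  p(-1) - 4·p(2) + 6·p(5) - 4·p(8) + p(11) = 0.
Substituting the known values and solving for p(5):
  6·p(5) = 1548
  p(5) = 258.

258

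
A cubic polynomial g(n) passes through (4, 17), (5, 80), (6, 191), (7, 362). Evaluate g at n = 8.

605

Using the Lagrange interpolation formula with nodes 4, 5, 6, 7:
  L_0(n) = (n - 5)(n - 6)(n - 7) / -6
  L_1(n) = (n - 4)(n - 6)(n - 7) / 2
  L_2(n) = (n - 4)(n - 5)(n - 7) / -2
  L_3(n) = (n - 4)(n - 5)(n - 6) / 6
Then g(n) = 17·L_0(n) + 80·L_1(n) + 191·L_2(n) + 362·L_3(n).
Expanding and collecting terms gives g(n) = 2n^3 - 6n^2 - 5n + 5.
Evaluating at n = 8: g(8) = 605.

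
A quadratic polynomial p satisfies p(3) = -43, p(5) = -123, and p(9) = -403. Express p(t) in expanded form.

p(t) = -5t^2 + 2

Write p(t) = at^2 + bt + c. Substituting each data point gives a linear system:
  9a + 3b + c = -43
  25a + 5b + c = -123
  81a + 9b + c = -403
Solving the system yields a = -5, b = 0, c = 2.
So p(t) = -5t² + 2.
Check: p(3) = -43. ✓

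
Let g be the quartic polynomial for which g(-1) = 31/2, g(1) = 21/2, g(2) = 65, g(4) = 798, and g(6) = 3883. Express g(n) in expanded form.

g(n) = 3n^4 - n^3 + 6n^2 - (3/2)n + 4

Write g(n) = an^4 + bn^3 + cn^2 + dn + e. Substituting each data point gives a linear system:
  a - b + c - d + e = 31/2
  a + b + c + d + e = 21/2
  16a + 8b + 4c + 2d + e = 65
  256a + 64b + 16c + 4d + e = 798
  1296a + 216b + 36c + 6d + e = 3883
Solving the system yields a = 3, b = -1, c = 6, d = -3/2, e = 4.
So g(n) = 3n^4 - n^3 + 6n^2 - (3/2)n + 4.
Check: g(2) = 65. ✓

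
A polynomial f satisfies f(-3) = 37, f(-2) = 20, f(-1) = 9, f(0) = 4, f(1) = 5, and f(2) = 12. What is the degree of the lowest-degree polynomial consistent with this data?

2

Forward differences of the values at x = -3, -2, -1, 0, 1, 2:
  f  : 37  20  9  4  5  12
  Δ  : -17  -11  -5  1  7
  Δ^2: 6  6  6  6
  Δ^3: 0  0  0
  Δ^4: 0  0
  Δ^5: 0
The second differences are constant (6) and nonzero, while all higher differences vanish, so the minimal degree is 2.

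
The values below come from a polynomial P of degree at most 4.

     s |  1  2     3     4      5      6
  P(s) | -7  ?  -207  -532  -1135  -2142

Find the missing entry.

On equispaced nodes a degree-4 polynomial has vanishing fifth forward difference, so
  - P(1) + 5·P(2) - 10·P(3) + 10·P(4) - 5·P(5) + P(6) = 0.
Substituting the known values and solving for P(2):
  5·P(2) = -290
  P(2) = -58.

-58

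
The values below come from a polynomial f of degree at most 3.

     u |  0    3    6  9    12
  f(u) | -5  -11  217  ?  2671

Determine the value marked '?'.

1003

On equispaced nodes a degree-3 polynomial has vanishing fourth forward difference, so
  f(0) - 4·f(3) + 6·f(6) - 4·f(9) + f(12) = 0.
Substituting the known values and solving for f(9):
  -4·f(9) = -4012
  f(9) = 1003.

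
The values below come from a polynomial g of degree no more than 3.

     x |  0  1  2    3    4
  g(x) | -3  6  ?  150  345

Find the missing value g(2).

The 4 known points determine the degree-3 polynomial uniquely.
Write g(x) = ax^3 + bx^2 + cx + d. Substituting each data point gives a linear system:
  d = -3
  a + b + c + d = 6
  27a + 9b + 3c + d = 150
  64a + 16b + 4c + d = 345
Solving the system yields a = 5, b = 1, c = 3, d = -3.
So g(x) = 5x³ + x² + 3x - 3.
Then g(2) = 47.

47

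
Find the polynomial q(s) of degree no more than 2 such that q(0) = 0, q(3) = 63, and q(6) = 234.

Using the Lagrange interpolation formula with nodes 0, 3, 6:
  L_0(s) = (s - 3)(s - 6) / 18
  L_1(s) = s(s - 6) / -9
  L_2(s) = s(s - 3) / 18
Then q(s) = 0·L_0(s) + 63·L_1(s) + 234·L_2(s).
Expanding and collecting terms gives q(s) = 6s^2 + 3s.
Check: q(6) = 234. ✓

q(s) = 6s^2 + 3s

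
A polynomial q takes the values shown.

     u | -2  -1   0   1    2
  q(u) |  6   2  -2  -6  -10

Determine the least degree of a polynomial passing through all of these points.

1

Forward differences of the values at u = -2, -1, 0, 1, 2:
  q  : 6  2  -2  -6  -10
  Δ  : -4  -4  -4  -4
  Δ^2: 0  0  0
  Δ^3: 0  0
  Δ^4: 0
The first differences are constant (-4) and nonzero, while all higher differences vanish, so the minimal degree is 1.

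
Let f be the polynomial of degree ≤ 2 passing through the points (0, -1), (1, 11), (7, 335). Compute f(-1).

-1

Using the Lagrange interpolation formula with nodes 0, 1, 7:
  L_0(u) = (u - 1)(u - 7) / 7
  L_1(u) = u(u - 7) / -6
  L_2(u) = u(u - 1) / 42
Then f(u) = -1·L_0(u) + 11·L_1(u) + 335·L_2(u).
Expanding and collecting terms gives f(u) = 6u^2 + 6u - 1.
Evaluating at u = -1: f(-1) = -1.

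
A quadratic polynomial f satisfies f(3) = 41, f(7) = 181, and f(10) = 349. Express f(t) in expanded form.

Write f(t) = at^2 + bt + c. Substituting each data point gives a linear system:
  9a + 3b + c = 41
  49a + 7b + c = 181
  100a + 10b + c = 349
Solving the system yields a = 3, b = 5, c = -1.
So f(t) = 3t² + 5t - 1.
Check: f(10) = 349. ✓

f(t) = 3t^2 + 5t - 1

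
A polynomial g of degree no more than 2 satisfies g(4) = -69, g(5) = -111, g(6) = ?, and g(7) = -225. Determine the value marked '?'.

-163

On equispaced nodes a degree-2 polynomial has vanishing third forward difference, so
  - g(4) + 3·g(5) - 3·g(6) + g(7) = 0.
Substituting the known values and solving for g(6):
  -3·g(6) = 489
  g(6) = -163.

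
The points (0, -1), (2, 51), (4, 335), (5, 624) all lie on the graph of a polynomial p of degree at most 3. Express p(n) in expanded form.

Using the Lagrange interpolation formula with nodes 0, 2, 4, 5:
  L_0(n) = (n - 2)(n - 4)(n - 5) / -40
  L_1(n) = n(n - 4)(n - 5) / 12
  L_2(n) = n(n - 2)(n - 5) / -8
  L_3(n) = n(n - 2)(n - 4) / 15
Then p(n) = -1·L_0(n) + 51·L_1(n) + 335·L_2(n) + 624·L_3(n).
Expanding and collecting terms gives p(n) = 4n³ + 5n² - 1.
Check: p(4) = 335. ✓

p(n) = 4n^3 + 5n^2 - 1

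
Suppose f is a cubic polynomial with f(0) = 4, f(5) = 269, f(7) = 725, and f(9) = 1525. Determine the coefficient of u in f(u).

-2

Write f(u) = au^3 + bu^2 + cu + d. Substituting each data point gives a linear system:
  d = 4
  125a + 25b + 5c + d = 269
  343a + 49b + 7c + d = 725
  729a + 81b + 9c + d = 1525
Solving the system yields a = 2, b = 1, c = -2, d = 4.
So f(u) = 2u^3 + u^2 - 2u + 4.
The coefficient of u is -2.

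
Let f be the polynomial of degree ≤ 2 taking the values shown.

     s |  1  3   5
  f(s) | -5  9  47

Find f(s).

Using the Lagrange interpolation formula with nodes 1, 3, 5:
  L_0(s) = (s - 3)(s - 5) / 8
  L_1(s) = (s - 1)(s - 5) / -4
  L_2(s) = (s - 1)(s - 3) / 8
Then f(s) = -5·L_0(s) + 9·L_1(s) + 47·L_2(s).
Expanding and collecting terms gives f(s) = 3s^2 - 5s - 3.
Check: f(5) = 47. ✓

f(s) = 3s^2 - 5s - 3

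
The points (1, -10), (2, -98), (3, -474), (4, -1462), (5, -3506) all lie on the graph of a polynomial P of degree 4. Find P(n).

Using the Lagrange interpolation formula with nodes 1, 2, 3, 4, 5:
  L_0(n) = (n - 2)(n - 3)(n - 4)(n - 5) / 24
  L_1(n) = (n - 1)(n - 3)(n - 4)(n - 5) / -6
  L_2(n) = (n - 1)(n - 2)(n - 4)(n - 5) / 4
  L_3(n) = (n - 1)(n - 2)(n - 3)(n - 5) / -6
  L_4(n) = (n - 1)(n - 2)(n - 3)(n - 4) / 24
Then P(n) = -10·L_0(n) - 98·L_1(n) - 474·L_2(n) - 1462·L_3(n) - 3506·L_4(n).
Expanding and collecting terms gives P(n) = -5n^4 - 4n^3 + 5n^2 - 6.
Check: P(2) = -98. ✓

P(n) = -5n^4 - 4n^3 + 5n^2 - 6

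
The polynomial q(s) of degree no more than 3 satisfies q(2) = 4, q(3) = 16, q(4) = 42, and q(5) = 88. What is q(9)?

Write q(s) = as^3 + bs^2 + cs + d. Substituting each data point gives a linear system:
  8a + 4b + 2c + d = 4
  27a + 9b + 3c + d = 16
  64a + 16b + 4c + d = 42
  125a + 25b + 5c + d = 88
Solving the system yields a = 1, b = -2, c = 3, d = -2.
So q(s) = s³ - 2s² + 3s - 2.
Then q(9) = 592.

592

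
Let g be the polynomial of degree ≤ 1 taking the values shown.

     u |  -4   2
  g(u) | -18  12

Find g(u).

g(u) = 5u + 2

Using the Lagrange interpolation formula with nodes -4, 2:
  L_0(u) = (u - 2) / -6
  L_1(u) = (u + 4) / 6
Then g(u) = -18·L_0(u) + 12·L_1(u).
Expanding and collecting terms gives g(u) = 5u + 2.
Check: g(-4) = -18. ✓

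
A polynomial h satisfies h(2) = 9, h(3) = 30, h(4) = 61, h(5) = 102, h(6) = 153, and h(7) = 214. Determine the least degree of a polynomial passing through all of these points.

2

Forward differences of the values at n = 2, 3, 4, 5, 6, 7:
  h  : 9  30  61  102  153  214
  Δ  : 21  31  41  51  61
  Δ^2: 10  10  10  10
  Δ^3: 0  0  0
  Δ^4: 0  0
  Δ^5: 0
The second differences are constant (10) and nonzero, while all higher differences vanish, so the minimal degree is 2.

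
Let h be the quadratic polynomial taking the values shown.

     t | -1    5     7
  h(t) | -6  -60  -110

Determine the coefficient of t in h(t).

Write h(t) = at^2 + bt + c. Substituting each data point gives a linear system:
  a - b + c = -6
  25a + 5b + c = -60
  49a + 7b + c = -110
Solving the system yields a = -2, b = -1, c = -5.
So h(t) = -2t² - t - 5.
The coefficient of t is -1.

-1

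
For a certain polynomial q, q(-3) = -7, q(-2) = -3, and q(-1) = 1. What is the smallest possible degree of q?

Forward differences of the values at u = -3, -2, -1:
  q  : -7  -3  1
  Δ  : 4  4
  Δ^2: 0
The first differences are constant (4) and nonzero, while all higher differences vanish, so the minimal degree is 1.

1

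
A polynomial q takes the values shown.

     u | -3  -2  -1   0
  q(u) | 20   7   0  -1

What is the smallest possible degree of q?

2

Forward differences of the values at u = -3, -2, -1, 0:
  q  : 20  7  0  -1
  Δ  : -13  -7  -1
  Δ^2: 6  6
  Δ^3: 0
The second differences are constant (6) and nonzero, while all higher differences vanish, so the minimal degree is 2.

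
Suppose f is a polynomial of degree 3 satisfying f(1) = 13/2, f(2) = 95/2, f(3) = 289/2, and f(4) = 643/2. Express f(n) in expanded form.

Write f(n) = an^3 + bn^2 + cn + d. Substituting each data point gives a linear system:
  a + b + c + d = 13/2
  8a + 4b + 2c + d = 95/2
  27a + 9b + 3c + d = 289/2
  64a + 16b + 4c + d = 643/2
Solving the system yields a = 4, b = 4, c = 1, d = -5/2.
So f(n) = 4n³ + 4n² + n - 5/2.
Check: f(4) = 643/2. ✓

f(n) = 4n^3 + 4n^2 + n - 5/2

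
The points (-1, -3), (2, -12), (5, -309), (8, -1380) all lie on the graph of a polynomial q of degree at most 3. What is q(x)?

Using the Lagrange interpolation formula with nodes -1, 2, 5, 8:
  L_0(x) = (x - 2)(x - 5)(x - 8) / -162
  L_1(x) = (x + 1)(x - 5)(x - 8) / 54
  L_2(x) = (x + 1)(x - 2)(x - 8) / -54
  L_3(x) = (x + 1)(x - 2)(x - 5) / 162
Then q(x) = -3·L_0(x) - 12·L_1(x) - 309·L_2(x) - 1380·L_3(x).
Expanding and collecting terms gives q(x) = -3x^3 + 2x^2 + 4x - 4.
Check: q(5) = -309. ✓

q(x) = -3x^3 + 2x^2 + 4x - 4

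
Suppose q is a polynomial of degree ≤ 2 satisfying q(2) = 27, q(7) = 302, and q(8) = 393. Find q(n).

Write q(n) = an^2 + bn + c. Substituting each data point gives a linear system:
  4a + 2b + c = 27
  49a + 7b + c = 302
  64a + 8b + c = 393
Solving the system yields a = 6, b = 1, c = 1.
So q(n) = 6n^2 + n + 1.
Check: q(8) = 393. ✓

q(n) = 6n^2 + n + 1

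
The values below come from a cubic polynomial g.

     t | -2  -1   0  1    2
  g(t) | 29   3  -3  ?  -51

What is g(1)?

The 4 known points determine the degree-3 polynomial uniquely.
Write g(t) = at^3 + bt^2 + ct + d. Substituting each data point gives a linear system:
  -8a + 4b - 2c + d = 29
  -a + b - c + d = 3
  d = -3
  8a + 4b + 2c + d = -51
Solving the system yields a = -4, b = -2, c = -4, d = -3.
So g(t) = -4t³ - 2t² - 4t - 3.
Then g(1) = -13.

-13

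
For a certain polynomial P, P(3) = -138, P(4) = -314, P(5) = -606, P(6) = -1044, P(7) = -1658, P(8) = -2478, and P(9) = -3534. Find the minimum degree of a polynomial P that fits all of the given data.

3

Forward differences of the values at x = 3, 4, 5, 6, 7, 8, 9:
  P  : -138  -314  -606  -1044  -1658  -2478  -3534
  Δ  : -176  -292  -438  -614  -820  -1056
  Δ^2: -116  -146  -176  -206  -236
  Δ^3: -30  -30  -30  -30
  Δ^4: 0  0  0
  Δ^5: 0  0
  Δ^6: 0
The third differences are constant (-30) and nonzero, while all higher differences vanish, so the minimal degree is 3.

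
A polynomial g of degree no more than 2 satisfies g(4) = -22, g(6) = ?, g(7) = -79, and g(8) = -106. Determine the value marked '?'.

The 3 known points determine the degree-2 polynomial uniquely.
Write g(s) = as^2 + bs + c. Substituting each data point gives a linear system:
  16a + 4b + c = -22
  49a + 7b + c = -79
  64a + 8b + c = -106
Solving the system yields a = -2, b = 3, c = -2.
So g(s) = -2s² + 3s - 2.
Then g(6) = -56.

-56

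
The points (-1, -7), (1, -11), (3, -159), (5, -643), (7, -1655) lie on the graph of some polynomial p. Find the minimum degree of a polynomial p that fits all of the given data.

Forward differences of the values at n = -1, 1, 3, 5, 7:
  p  : -7  -11  -159  -643  -1655
  Δ  : -4  -148  -484  -1012
  Δ^2: -144  -336  -528
  Δ^3: -192  -192
  Δ^4: 0
The third differences are constant (-192) and nonzero, while all higher differences vanish, so the minimal degree is 3.

3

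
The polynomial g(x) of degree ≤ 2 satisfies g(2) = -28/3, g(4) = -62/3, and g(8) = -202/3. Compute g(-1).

Write g(x) = ax^2 + bx + c. Substituting each data point gives a linear system:
  4a + 2b + c = -28/3
  16a + 4b + c = -62/3
  64a + 8b + c = -202/3
Solving the system yields a = -1, b = 1/3, c = -6.
So g(x) = -x^2 + (1/3)x - 6.
Then g(-1) = -22/3.

-22/3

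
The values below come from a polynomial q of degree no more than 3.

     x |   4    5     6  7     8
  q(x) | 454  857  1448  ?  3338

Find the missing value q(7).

The 4 known points determine the degree-3 polynomial uniquely.
Write q(x) = ax^3 + bx^2 + cx + d. Substituting each data point gives a linear system:
  64a + 16b + 4c + d = 454
  125a + 25b + 5c + d = 857
  216a + 36b + 6c + d = 1448
  512a + 64b + 8c + d = 3338
Solving the system yields a = 6, b = 4, c = 1, d = 2.
So q(x) = 6x³ + 4x² + x + 2.
Then q(7) = 2263.

2263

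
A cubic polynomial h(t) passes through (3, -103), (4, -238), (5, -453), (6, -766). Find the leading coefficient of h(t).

-3

Write h(t) = at^3 + bt^2 + ct + d. Substituting each data point gives a linear system:
  27a + 9b + 3c + d = -103
  64a + 16b + 4c + d = -238
  125a + 25b + 5c + d = -453
  216a + 36b + 6c + d = -766
Solving the system yields a = -3, b = -4, c = 4, d = 2.
So h(t) = -3t^3 - 4t^2 + 4t + 2.
The leading coefficient is -3.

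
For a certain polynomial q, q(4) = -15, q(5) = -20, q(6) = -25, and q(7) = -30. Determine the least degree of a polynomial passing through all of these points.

1

Forward differences of the values at n = 4, 5, 6, 7:
  q  : -15  -20  -25  -30
  Δ  : -5  -5  -5
  Δ^2: 0  0
  Δ^3: 0
The first differences are constant (-5) and nonzero, while all higher differences vanish, so the minimal degree is 1.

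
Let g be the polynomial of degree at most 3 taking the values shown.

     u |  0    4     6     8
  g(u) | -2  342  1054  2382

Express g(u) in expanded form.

Write g(u) = au^3 + bu^2 + cu + d. Substituting each data point gives a linear system:
  d = -2
  64a + 16b + 4c + d = 342
  216a + 36b + 6c + d = 1054
  512a + 64b + 8c + d = 2382
Solving the system yields a = 4, b = 5, c = 2, d = -2.
So g(u) = 4u^3 + 5u^2 + 2u - 2.
Check: g(0) = -2. ✓

g(u) = 4u^3 + 5u^2 + 2u - 2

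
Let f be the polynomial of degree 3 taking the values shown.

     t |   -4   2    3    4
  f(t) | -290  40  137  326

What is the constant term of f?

2

Write f(t) = at^3 + bt^2 + ct + d. Substituting each data point gives a linear system:
  -64a + 16b - 4c + d = -290
  8a + 4b + 2c + d = 40
  27a + 9b + 3c + d = 137
  64a + 16b + 4c + d = 326
Solving the system yields a = 5, b = 1, c = -3, d = 2.
So f(t) = 5t³ + t² - 3t + 2.
The constant term is 2.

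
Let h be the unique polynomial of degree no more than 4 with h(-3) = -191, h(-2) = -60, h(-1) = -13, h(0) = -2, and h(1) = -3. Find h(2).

Write h(x) = ax^4 + bx^3 + cx^2 + dx + e. Substituting each data point gives a linear system:
  81a - 27b + 9c - 3d + e = -191
  16a - 8b + 4c - 2d + e = -60
  a - b + c - d + e = -13
  e = -2
  a + b + c + d + e = -3
Solving the system yields a = -1, b = 2, c = -5, d = 3, e = -2.
So h(x) = -x^4 + 2x^3 - 5x^2 + 3x - 2.
Then h(2) = -16.

-16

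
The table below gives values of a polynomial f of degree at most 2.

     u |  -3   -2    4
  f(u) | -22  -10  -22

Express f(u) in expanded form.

Using the Lagrange interpolation formula with nodes -3, -2, 4:
  L_0(u) = (u + 2)(u - 4) / 7
  L_1(u) = (u + 3)(u - 4) / -6
  L_2(u) = (u + 3)(u + 2) / 42
Then f(u) = -22·L_0(u) - 10·L_1(u) - 22·L_2(u).
Expanding and collecting terms gives f(u) = -2u^2 + 2u + 2.
Check: f(-2) = -10. ✓

f(u) = -2u^2 + 2u + 2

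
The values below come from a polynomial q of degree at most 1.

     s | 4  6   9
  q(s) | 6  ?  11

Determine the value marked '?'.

The 2 known points determine the degree-1 polynomial uniquely.
Write q(s) = as + b. Substituting each data point gives a linear system:
  4a + b = 6
  9a + b = 11
Solving the system yields a = 1, b = 2.
So q(s) = s + 2.
Then q(6) = 8.

8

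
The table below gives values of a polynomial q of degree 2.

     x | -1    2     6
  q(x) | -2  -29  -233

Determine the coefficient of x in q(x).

-3

Write q(x) = ax^2 + bx + c. Substituting each data point gives a linear system:
  a - b + c = -2
  4a + 2b + c = -29
  36a + 6b + c = -233
Solving the system yields a = -6, b = -3, c = 1.
So q(x) = -6x^2 - 3x + 1.
The coefficient of x is -3.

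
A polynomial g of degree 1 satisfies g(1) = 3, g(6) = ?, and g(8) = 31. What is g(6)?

The 2 known points determine the degree-1 polynomial uniquely.
Write g(n) = an + b. Substituting each data point gives a linear system:
  a + b = 3
  8a + b = 31
Solving the system yields a = 4, b = -1.
So g(n) = 4n - 1.
Then g(6) = 23.

23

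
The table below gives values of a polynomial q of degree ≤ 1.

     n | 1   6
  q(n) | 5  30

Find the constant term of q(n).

Write q(n) = an + b. Substituting each data point gives a linear system:
  a + b = 5
  6a + b = 30
Solving the system yields a = 5, b = 0.
So q(n) = 5n.
The constant term is 0.

0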